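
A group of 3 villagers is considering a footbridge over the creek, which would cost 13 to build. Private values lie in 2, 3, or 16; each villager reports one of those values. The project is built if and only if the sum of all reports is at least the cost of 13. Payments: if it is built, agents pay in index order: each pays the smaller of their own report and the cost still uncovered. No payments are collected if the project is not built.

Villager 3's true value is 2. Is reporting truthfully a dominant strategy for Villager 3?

Check each profile of the others' reports and compare truth against every alternative report.
Others report (2, 16): truth gives 2, best alternative gives 2.
Others report (3, 16): truth gives 2, best alternative gives 2.
Others report (16, 2): truth gives 2, best alternative gives 2.
Others report (16, 3): truth gives 2, best alternative gives 2.
Others report (16, 16): truth gives 2, best alternative gives 2.
Others report (2, 2): truth gives 0, best alternative gives 0.
(Remaining 3 profiles checked similarly; truth is weakly best in each.)
In every case the truthful report is at least as good as any alternative, so it is a dominant strategy.

Yes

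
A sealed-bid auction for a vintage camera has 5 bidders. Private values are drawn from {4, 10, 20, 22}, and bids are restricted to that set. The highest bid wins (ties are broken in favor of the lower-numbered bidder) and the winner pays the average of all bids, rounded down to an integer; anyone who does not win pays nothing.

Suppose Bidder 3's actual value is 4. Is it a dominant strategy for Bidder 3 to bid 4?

Check each profile of the others' bids and compare truth against every alternative bid.
Others bid (4, 4, 10, 10): truth gives 0, best alternative gives -3.
Others bid (4, 4, 4, 10): truth gives 0, best alternative gives -2.
Others bid (4, 4, 10, 4): truth gives 0, best alternative gives -2.
Others bid (4, 4, 4, 4): truth gives 0, best alternative gives -1.
Others bid (4, 4, 4, 20): truth gives 0, best alternative gives 0.
Others bid (4, 4, 4, 22): truth gives 0, best alternative gives 0.
(Remaining 250 profiles checked similarly; truth is weakly best in each.)
In every case the truthful bid is at least as good as any alternative, so it is a dominant strategy.

Yes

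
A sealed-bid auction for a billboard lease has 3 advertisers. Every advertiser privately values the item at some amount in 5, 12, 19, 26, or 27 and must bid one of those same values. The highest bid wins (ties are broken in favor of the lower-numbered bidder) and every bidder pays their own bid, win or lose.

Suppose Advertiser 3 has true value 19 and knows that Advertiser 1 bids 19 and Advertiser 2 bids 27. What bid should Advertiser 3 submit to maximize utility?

Bid 5: loses but pays 5, utility -5.
Bid 12: loses but pays 12, utility -12.
Bid 19: loses but pays 19, utility -19.
Bid 26: loses but pays 26, utility -26.
Bid 27: loses but pays 27, utility -27.
The best choice is 5 with utility -5.

5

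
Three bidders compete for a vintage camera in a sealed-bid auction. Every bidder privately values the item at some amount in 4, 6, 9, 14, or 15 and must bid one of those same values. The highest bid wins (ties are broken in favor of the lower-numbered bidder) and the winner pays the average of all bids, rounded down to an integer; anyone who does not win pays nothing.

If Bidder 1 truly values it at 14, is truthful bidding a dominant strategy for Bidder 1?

Consider the case where Bidder 2 bids 4 and Bidder 3 bids 4.
Truthful bid 14: wins, pays 7, utility 14 - 7 = 7.
Bid 4 instead: wins, pays 4, utility 14 - 4 = 10.
Since 10 > 7, bidding 4 is strictly better here, so truthful bidding is not dominant.

No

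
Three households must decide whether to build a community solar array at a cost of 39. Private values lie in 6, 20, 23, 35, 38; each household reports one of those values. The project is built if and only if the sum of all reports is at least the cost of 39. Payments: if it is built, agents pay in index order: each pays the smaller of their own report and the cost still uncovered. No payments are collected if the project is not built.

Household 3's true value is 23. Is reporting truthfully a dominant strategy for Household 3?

Yes

Check each profile of the others' reports and compare truth against every alternative report.
Others report (6, 35): truth gives 23, best alternative gives 23.
Others report (6, 38): truth gives 23, best alternative gives 23.
Others report (20, 20): truth gives 23, best alternative gives 23.
Others report (20, 23): truth gives 23, best alternative gives 23.
Others report (20, 35): truth gives 23, best alternative gives 23.
Others report (20, 38): truth gives 23, best alternative gives 23.
(Remaining 19 profiles checked similarly; truth is weakly best in each.)
In every case the truthful report is at least as good as any alternative, so it is a dominant strategy.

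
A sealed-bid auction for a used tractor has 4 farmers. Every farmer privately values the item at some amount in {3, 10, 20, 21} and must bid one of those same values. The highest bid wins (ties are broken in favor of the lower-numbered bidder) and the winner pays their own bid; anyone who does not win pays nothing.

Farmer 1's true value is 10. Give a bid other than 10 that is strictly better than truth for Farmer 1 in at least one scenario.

3

Suppose Farmer 2 bids 3, Farmer 3 bids 3 and Farmer 4 bids 3.
Bid 10: wins, pays 10, utility 10 - 10 = 0.
Bid 3: wins, pays 3, utility 10 - 3 = 7.
So bidding 3 beats truth here (7 > 0).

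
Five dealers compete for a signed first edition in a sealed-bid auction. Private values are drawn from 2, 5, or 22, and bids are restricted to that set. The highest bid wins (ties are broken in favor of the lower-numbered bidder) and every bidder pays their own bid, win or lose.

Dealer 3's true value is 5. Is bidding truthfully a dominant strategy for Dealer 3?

Consider the case where Dealer 1 bids 2, Dealer 2 bids 2, Dealer 4 bids 2 and Dealer 5 bids 22.
Truthful bid 5: loses but pays 5, utility -5.
Bid 2 instead: loses but pays 2, utility -2.
Since -2 > -5, bidding 2 is strictly better here, so truthful bidding is not dominant.

No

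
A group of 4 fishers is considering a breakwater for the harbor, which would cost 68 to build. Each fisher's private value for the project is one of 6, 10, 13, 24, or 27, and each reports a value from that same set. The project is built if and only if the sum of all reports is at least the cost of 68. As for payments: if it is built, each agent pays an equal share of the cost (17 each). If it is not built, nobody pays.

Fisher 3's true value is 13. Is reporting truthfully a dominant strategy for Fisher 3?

No

Consider the case where Fisher 1 reports 6, Fisher 2 reports 24 and Fisher 4 reports 27.
Truthful report 13: project built, pays 17, utility 13 - 17 = -4.
Report 6 instead: project not built, utility 0.
Since 0 > -4, reporting 6 is strictly better here, so truthful reporting is not dominant.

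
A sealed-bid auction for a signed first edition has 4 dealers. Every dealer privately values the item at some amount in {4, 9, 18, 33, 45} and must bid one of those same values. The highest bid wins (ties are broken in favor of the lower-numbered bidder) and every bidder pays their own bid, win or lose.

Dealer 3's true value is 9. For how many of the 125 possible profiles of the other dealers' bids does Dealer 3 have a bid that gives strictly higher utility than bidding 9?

Others bid (4, 4, 18): truth gives -9; bid 4 gives -4 > -9. Violating.
Others bid (4, 4, 33): truth gives -9; bid 4 gives -4 > -9. Violating.
Others bid (4, 4, 45): truth gives -9; bid 4 gives -4 > -9. Violating.
Others bid (4, 9, 4): truth gives -9; bid 4 gives -4 > -9. Violating.
Others bid (4, 4, 4): truth gives 0; no alternative beats it.
Others bid (4, 4, 9): truth gives 0; no alternative beats it.
(Checking all 125 profiles: 123 have a profitable deviation, 2 do not.)

123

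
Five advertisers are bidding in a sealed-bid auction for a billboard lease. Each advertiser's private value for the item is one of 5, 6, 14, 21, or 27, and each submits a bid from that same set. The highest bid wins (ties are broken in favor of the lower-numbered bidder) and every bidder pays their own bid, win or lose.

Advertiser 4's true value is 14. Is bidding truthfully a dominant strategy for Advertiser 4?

No

Consider the case where Advertiser 1 bids 5, Advertiser 2 bids 5, Advertiser 3 bids 5 and Advertiser 5 bids 5.
Truthful bid 14: wins, pays 14, utility 14 - 14 = 0.
Bid 6 instead: wins, pays 6, utility 14 - 6 = 8.
Since 8 > 0, bidding 6 is strictly better here, so truthful bidding is not dominant.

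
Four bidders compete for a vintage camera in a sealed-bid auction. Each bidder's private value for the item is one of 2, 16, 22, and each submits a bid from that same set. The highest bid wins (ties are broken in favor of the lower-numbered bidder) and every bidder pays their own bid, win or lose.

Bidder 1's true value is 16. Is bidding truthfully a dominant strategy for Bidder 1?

No

Consider the case where Bidder 2 bids 2, Bidder 3 bids 2 and Bidder 4 bids 2.
Truthful bid 16: wins, pays 16, utility 16 - 16 = 0.
Bid 2 instead: wins, pays 2, utility 16 - 2 = 14.
Since 14 > 0, bidding 2 is strictly better here, so truthful bidding is not dominant.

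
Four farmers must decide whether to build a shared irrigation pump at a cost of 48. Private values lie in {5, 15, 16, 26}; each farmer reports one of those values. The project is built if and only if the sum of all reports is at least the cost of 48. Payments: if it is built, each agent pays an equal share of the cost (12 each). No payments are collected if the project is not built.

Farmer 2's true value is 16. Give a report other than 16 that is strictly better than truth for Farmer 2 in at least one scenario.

26

Suppose Farmer 1 reports 5, Farmer 3 reports 5 and Farmer 4 reports 15.
Report 16: project not built, utility 0.
Report 26: project built, pays 12, utility 16 - 12 = 4.
So reporting 26 beats truth here (4 > 0).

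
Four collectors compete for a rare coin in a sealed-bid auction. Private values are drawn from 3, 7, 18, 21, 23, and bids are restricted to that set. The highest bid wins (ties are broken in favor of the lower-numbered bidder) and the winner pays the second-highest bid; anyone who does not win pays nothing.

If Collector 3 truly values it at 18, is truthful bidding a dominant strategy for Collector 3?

Yes

Check each profile of the others' bids and compare truth against every alternative bid.
Others bid (3, 3, 3): truth gives 15, best alternative gives 15.
Others bid (3, 3, 7): truth gives 11, best alternative gives 11.
Others bid (3, 7, 3): truth gives 11, best alternative gives 11.
Others bid (3, 7, 7): truth gives 11, best alternative gives 11.
Others bid (7, 3, 3): truth gives 11, best alternative gives 11.
Others bid (7, 3, 7): truth gives 11, best alternative gives 11.
(Remaining 119 profiles checked similarly; truth is weakly best in each.)
In every case the truthful bid is at least as good as any alternative, so it is a dominant strategy.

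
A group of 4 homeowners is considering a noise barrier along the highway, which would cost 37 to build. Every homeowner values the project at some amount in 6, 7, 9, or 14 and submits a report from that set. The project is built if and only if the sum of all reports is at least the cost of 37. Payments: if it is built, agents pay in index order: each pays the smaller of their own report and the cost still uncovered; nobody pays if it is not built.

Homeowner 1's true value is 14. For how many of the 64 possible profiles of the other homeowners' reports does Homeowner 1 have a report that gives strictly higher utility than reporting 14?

Others report (6, 9, 14): truth gives 0; report 9 gives 5 > 0. Violating.
Others report (6, 14, 9): truth gives 0; report 9 gives 5 > 0. Violating.
Others report (6, 14, 14): truth gives 0; report 6 gives 8 > 0. Violating.
Others report (7, 7, 14): truth gives 0; report 9 gives 5 > 0. Violating.
Others report (6, 6, 6): truth gives 0; no alternative beats it.
Others report (6, 6, 7): truth gives 0; no alternative beats it.
(Checking all 64 profiles: 28 have a profitable deviation, 36 do not.)

28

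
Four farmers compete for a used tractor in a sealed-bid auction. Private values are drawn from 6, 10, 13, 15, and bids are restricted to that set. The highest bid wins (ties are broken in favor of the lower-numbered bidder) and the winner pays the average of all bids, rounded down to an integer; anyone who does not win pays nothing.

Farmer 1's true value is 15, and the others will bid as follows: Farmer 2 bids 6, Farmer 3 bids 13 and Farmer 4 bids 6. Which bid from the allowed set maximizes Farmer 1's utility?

13

Bid 6: loses, pays 0, utility 0.
Bid 10: loses, pays 0, utility 0.
Bid 13: wins, pays 9, utility 15 - 9 = 6.
Bid 15: wins, pays 10, utility 15 - 10 = 5.
The best choice is 13 with utility 6.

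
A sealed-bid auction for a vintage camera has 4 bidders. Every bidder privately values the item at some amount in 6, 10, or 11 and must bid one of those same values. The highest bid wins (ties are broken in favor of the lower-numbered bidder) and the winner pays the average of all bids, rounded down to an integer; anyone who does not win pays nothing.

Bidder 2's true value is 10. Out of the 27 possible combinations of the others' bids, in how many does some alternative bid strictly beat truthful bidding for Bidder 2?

Others bid (6, 6, 11): truth gives 0; bid 11 gives 2 > 0. Violating.
Others bid (6, 10, 11): truth gives 0; bid 11 gives 1 > 0. Violating.
Others bid (6, 11, 6): truth gives 0; bid 11 gives 2 > 0. Violating.
Others bid (6, 11, 10): truth gives 0; bid 11 gives 1 > 0. Violating.
Others bid (6, 6, 6): truth gives 3; no alternative beats it.
Others bid (6, 6, 10): truth gives 2; no alternative beats it.
(Checking all 27 profiles: 10 have a profitable deviation, 17 do not.)

10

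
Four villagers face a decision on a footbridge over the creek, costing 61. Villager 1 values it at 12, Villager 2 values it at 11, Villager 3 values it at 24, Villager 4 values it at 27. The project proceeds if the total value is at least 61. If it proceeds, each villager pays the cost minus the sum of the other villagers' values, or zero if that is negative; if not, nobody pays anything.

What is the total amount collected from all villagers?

Total value 74 ≥ cost 61, so it is built.
Villager 1: others sum to 62; max(0, 61 - 62) = 0.
Villager 2: others sum to 63; max(0, 61 - 63) = 0.
Villager 3: others sum to 50; max(0, 61 - 50) = 11.
Villager 4: others sum to 47; max(0, 61 - 47) = 14.
Total collected = 0 + 0 + 11 + 14 = 25.

25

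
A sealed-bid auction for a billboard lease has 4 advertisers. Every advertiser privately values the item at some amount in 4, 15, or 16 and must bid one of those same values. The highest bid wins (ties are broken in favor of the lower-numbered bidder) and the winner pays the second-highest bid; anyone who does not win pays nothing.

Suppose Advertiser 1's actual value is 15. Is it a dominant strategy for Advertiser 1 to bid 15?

Check each profile of the others' bids and compare truth against every alternative bid.
Others bid (4, 4, 4): truth gives 11, best alternative gives 11.
Others bid (4, 4, 15): truth gives 0, best alternative gives 0.
Others bid (4, 4, 16): truth gives 0, best alternative gives 0.
Others bid (4, 15, 4): truth gives 0, best alternative gives 0.
Others bid (4, 15, 15): truth gives 0, best alternative gives 0.
Others bid (4, 15, 16): truth gives 0, best alternative gives 0.
(Remaining 21 profiles checked similarly; truth is weakly best in each.)
In every case the truthful bid is at least as good as any alternative, so it is a dominant strategy.

Yes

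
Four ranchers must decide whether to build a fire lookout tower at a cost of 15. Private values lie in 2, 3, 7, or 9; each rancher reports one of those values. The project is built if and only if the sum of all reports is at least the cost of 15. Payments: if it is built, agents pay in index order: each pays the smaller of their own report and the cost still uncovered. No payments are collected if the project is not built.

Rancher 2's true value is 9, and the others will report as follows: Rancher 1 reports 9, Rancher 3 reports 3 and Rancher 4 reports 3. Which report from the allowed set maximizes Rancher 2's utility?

2

Report 2: project built, pays 2, utility 9 - 2 = 7.
Report 3: project built, pays 3, utility 9 - 3 = 6.
Report 7: project built, pays 6, utility 9 - 6 = 3.
Report 9: project built, pays 6, utility 9 - 6 = 3.
The best choice is 2 with utility 7.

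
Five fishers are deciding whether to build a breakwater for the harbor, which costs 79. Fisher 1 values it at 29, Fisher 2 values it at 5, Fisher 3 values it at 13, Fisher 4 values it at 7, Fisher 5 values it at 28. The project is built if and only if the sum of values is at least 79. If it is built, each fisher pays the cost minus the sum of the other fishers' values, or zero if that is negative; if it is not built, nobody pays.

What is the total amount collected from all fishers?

Total value 82 ≥ cost 79, so it is built.
Fisher 1: others sum to 53; max(0, 79 - 53) = 26.
Fisher 2: others sum to 77; max(0, 79 - 77) = 2.
Fisher 3: others sum to 69; max(0, 79 - 69) = 10.
Fisher 4: others sum to 75; max(0, 79 - 75) = 4.
Fisher 5: others sum to 54; max(0, 79 - 54) = 25.
Total collected = 26 + 2 + 10 + 4 + 25 = 67.

67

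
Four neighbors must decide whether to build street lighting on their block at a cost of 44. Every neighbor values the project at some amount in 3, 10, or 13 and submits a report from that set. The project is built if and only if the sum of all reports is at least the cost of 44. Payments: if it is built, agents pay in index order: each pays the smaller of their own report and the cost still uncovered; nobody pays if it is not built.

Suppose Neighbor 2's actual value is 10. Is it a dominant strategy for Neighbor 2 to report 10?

Yes

Check each profile of the others' reports and compare truth against every alternative report.
Others report (3, 3, 3): truth gives 0, best alternative gives 0.
Others report (3, 3, 10): truth gives 0, best alternative gives 0.
Others report (3, 3, 13): truth gives 0, best alternative gives 0.
Others report (3, 10, 3): truth gives 0, best alternative gives 0.
Others report (3, 10, 10): truth gives 0, best alternative gives 0.
Others report (3, 10, 13): truth gives 0, best alternative gives 0.
(Remaining 21 profiles checked similarly; truth is weakly best in each.)
In every case the truthful report is at least as good as any alternative, so it is a dominant strategy.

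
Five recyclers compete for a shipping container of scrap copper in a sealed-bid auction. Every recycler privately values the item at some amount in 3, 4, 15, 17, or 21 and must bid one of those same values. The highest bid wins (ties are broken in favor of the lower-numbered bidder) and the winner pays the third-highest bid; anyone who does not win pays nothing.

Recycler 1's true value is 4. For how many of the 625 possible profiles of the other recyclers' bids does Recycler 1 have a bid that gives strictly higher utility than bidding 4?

12

Others bid (3, 3, 3, 15): truth gives 0; bid 15 gives 1 > 0. Violating.
Others bid (3, 3, 3, 17): truth gives 0; bid 17 gives 1 > 0. Violating.
Others bid (3, 3, 3, 21): truth gives 0; bid 21 gives 1 > 0. Violating.
Others bid (3, 3, 15, 3): truth gives 0; bid 15 gives 1 > 0. Violating.
Others bid (3, 3, 3, 3): truth gives 1; no alternative beats it.
Others bid (3, 3, 3, 4): truth gives 1; no alternative beats it.
(Checking all 625 profiles: 12 have a profitable deviation, 613 do not.)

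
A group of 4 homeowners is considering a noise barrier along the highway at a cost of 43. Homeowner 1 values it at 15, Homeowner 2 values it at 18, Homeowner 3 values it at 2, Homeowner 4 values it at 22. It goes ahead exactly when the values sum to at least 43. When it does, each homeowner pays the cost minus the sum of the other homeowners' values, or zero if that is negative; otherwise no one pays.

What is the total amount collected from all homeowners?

13

Total value 57 ≥ cost 43, so it is built.
Homeowner 1: others sum to 42; max(0, 43 - 42) = 1.
Homeowner 2: others sum to 39; max(0, 43 - 39) = 4.
Homeowner 3: others sum to 55; max(0, 43 - 55) = 0.
Homeowner 4: others sum to 35; max(0, 43 - 35) = 8.
Total collected = 1 + 4 + 0 + 8 = 13.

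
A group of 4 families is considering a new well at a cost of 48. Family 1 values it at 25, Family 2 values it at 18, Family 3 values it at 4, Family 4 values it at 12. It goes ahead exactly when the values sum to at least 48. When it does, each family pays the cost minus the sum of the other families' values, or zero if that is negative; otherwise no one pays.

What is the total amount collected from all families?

Total value 59 ≥ cost 48, so it is built.
Family 1: others sum to 34; max(0, 48 - 34) = 14.
Family 2: others sum to 41; max(0, 48 - 41) = 7.
Family 3: others sum to 55; max(0, 48 - 55) = 0.
Family 4: others sum to 47; max(0, 48 - 47) = 1.
Total collected = 14 + 7 + 0 + 1 = 22.

22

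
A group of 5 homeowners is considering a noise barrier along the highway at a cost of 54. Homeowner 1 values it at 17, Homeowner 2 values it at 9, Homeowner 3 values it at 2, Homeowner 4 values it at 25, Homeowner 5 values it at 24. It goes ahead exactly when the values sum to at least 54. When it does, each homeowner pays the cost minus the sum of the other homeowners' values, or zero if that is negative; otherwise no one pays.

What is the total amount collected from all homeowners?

Total value 77 ≥ cost 54, so it is built.
Homeowner 1: others sum to 60; max(0, 54 - 60) = 0.
Homeowner 2: others sum to 68; max(0, 54 - 68) = 0.
Homeowner 3: others sum to 75; max(0, 54 - 75) = 0.
Homeowner 4: others sum to 52; max(0, 54 - 52) = 2.
Homeowner 5: others sum to 53; max(0, 54 - 53) = 1.
Total collected = 0 + 0 + 0 + 2 + 1 = 3.

3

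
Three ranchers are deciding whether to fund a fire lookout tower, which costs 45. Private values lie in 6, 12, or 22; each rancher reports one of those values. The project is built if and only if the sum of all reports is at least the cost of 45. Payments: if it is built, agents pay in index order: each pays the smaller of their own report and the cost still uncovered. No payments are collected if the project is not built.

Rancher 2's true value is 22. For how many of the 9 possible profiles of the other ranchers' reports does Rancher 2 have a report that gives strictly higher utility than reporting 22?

Others report (12, 22): truth gives 0; report 12 gives 10 > 0. Violating.
Others report (22, 12): truth gives 0; report 12 gives 10 > 0. Violating.
Others report (22, 22): truth gives 0; report 6 gives 16 > 0. Violating.
Others report (6, 6): truth gives 0; no alternative beats it.
Others report (6, 12): truth gives 0; no alternative beats it.
(Checking all 9 profiles: 3 have a profitable deviation, 6 do not.)

3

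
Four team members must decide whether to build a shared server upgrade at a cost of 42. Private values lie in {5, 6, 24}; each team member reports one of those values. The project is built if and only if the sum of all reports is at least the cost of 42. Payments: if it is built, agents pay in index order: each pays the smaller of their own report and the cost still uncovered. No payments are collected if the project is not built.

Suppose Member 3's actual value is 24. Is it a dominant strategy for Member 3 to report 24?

No

Consider the case where Member 1 reports 5, Member 2 reports 24 and Member 4 reports 24.
Truthful report 24: project built, pays 13, utility 24 - 13 = 11.
Report 5 instead: project built, pays 5, utility 24 - 5 = 19.
Since 19 > 11, reporting 5 is strictly better here, so truthful reporting is not dominant.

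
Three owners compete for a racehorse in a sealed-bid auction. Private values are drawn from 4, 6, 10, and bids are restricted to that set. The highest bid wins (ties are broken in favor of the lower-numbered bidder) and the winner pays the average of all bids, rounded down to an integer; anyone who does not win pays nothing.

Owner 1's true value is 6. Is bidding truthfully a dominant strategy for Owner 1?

Check each profile of the others' bids and compare truth against every alternative bid.
Others bid (4, 6): truth gives 1, best alternative gives 0.
Others bid (6, 4): truth gives 1, best alternative gives 0.
Others bid (4, 4): truth gives 2, best alternative gives 2.
Others bid (4, 10): truth gives 0, best alternative gives 0.
Others bid (6, 6): truth gives 0, best alternative gives 0.
Others bid (6, 10): truth gives 0, best alternative gives 0.
(Remaining 3 profiles checked similarly; truth is weakly best in each.)
In every case the truthful bid is at least as good as any alternative, so it is a dominant strategy.

Yes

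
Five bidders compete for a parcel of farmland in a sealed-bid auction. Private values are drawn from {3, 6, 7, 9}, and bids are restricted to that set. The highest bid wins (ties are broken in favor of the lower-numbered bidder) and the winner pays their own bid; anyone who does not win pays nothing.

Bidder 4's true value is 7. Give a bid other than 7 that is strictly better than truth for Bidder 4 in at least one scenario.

6

Suppose Bidder 1 bids 3, Bidder 2 bids 3, Bidder 3 bids 3 and Bidder 5 bids 3.
Bid 7: wins, pays 7, utility 7 - 7 = 0.
Bid 6: wins, pays 6, utility 7 - 6 = 1.
So bidding 6 beats truth here (1 > 0).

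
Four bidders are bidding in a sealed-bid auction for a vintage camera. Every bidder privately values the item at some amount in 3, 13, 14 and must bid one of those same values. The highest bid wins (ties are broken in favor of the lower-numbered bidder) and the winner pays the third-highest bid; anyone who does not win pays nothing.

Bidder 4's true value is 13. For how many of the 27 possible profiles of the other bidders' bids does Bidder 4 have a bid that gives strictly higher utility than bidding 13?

Others bid (3, 3, 13): truth gives 0; bid 14 gives 10 > 0. Violating.
Others bid (3, 13, 3): truth gives 0; bid 14 gives 10 > 0. Violating.
Others bid (13, 3, 3): truth gives 0; bid 14 gives 10 > 0. Violating.
Others bid (3, 3, 3): truth gives 10; no alternative beats it.
Others bid (3, 3, 14): truth gives 0; no alternative beats it.
(Checking all 27 profiles: 3 have a profitable deviation, 24 do not.)

3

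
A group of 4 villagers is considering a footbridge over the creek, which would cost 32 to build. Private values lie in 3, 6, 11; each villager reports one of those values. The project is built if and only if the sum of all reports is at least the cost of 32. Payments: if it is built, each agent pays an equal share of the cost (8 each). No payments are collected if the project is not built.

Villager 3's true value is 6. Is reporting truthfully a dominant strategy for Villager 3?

No

Consider the case where Villager 1 reports 6, Villager 2 reports 11 and Villager 4 reports 11.
Truthful report 6: project built, pays 8, utility 6 - 8 = -2.
Report 3 instead: project not built, utility 0.
Since 0 > -2, reporting 3 is strictly better here, so truthful reporting is not dominant.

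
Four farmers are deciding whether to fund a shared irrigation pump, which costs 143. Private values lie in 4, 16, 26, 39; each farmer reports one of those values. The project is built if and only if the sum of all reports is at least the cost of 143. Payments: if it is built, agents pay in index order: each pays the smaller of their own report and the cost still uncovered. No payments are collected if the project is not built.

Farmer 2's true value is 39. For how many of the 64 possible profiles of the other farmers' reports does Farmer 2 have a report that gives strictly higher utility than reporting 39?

Others report (39, 39, 39): truth gives 0; report 26 gives 13 > 0. Violating.
Others report (4, 4, 4): truth gives 0; no alternative beats it.
Others report (4, 4, 16): truth gives 0; no alternative beats it.
(Checking all 64 profiles: 1 has a profitable deviation, 63 do not.)

1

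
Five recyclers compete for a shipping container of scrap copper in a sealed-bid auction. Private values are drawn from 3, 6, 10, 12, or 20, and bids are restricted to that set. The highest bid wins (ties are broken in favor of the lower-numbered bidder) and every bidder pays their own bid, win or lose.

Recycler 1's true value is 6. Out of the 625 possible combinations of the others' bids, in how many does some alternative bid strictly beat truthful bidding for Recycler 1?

Others bid (3, 3, 3, 3): truth gives 0; bid 3 gives 3 > 0. Violating.
Others bid (3, 3, 3, 10): truth gives -6; bid 3 gives -3 > -6. Violating.
Others bid (3, 3, 3, 12): truth gives -6; bid 3 gives -3 > -6. Violating.
Others bid (3, 3, 3, 20): truth gives -6; bid 3 gives -3 > -6. Violating.
Others bid (3, 3, 3, 6): truth gives 0; no alternative beats it.
Others bid (3, 3, 6, 3): truth gives 0; no alternative beats it.
(Checking all 625 profiles: 610 have a profitable deviation, 15 do not.)

610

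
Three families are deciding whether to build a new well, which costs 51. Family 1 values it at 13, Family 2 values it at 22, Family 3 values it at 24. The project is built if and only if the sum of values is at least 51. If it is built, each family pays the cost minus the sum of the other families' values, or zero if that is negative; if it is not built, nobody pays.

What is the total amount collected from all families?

Total value 59 ≥ cost 51, so it is built.
Family 1: others sum to 46; max(0, 51 - 46) = 5.
Family 2: others sum to 37; max(0, 51 - 37) = 14.
Family 3: others sum to 35; max(0, 51 - 35) = 16.
Total collected = 5 + 14 + 16 = 35.

35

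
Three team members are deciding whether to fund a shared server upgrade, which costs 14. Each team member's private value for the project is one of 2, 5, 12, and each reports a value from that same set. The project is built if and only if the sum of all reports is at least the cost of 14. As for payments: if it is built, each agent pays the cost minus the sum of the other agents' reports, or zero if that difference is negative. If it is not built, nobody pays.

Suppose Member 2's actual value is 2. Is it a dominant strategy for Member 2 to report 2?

Yes

Check each profile of the others' reports and compare truth against every alternative report.
Others report (5, 5): truth gives 0, best alternative gives -2.
Others report (2, 12): truth gives 2, best alternative gives 2.
Others report (5, 12): truth gives 2, best alternative gives 2.
Others report (12, 2): truth gives 2, best alternative gives 2.
Others report (12, 5): truth gives 2, best alternative gives 2.
Others report (12, 12): truth gives 2, best alternative gives 2.
(Remaining 3 profiles checked similarly; truth is weakly best in each.)
In every case the truthful report is at least as good as any alternative, so it is a dominant strategy.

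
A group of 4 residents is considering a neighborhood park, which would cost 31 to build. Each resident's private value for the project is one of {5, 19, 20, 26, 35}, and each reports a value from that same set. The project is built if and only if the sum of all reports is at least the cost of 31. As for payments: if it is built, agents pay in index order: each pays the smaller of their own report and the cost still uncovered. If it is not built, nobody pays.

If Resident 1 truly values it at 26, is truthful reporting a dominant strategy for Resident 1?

Consider the case where Resident 2 reports 5, Resident 3 reports 5 and Resident 4 reports 5.
Truthful report 26: project built, pays 26, utility 26 - 26 = 0.
Report 19 instead: project built, pays 19, utility 26 - 19 = 7.
Since 7 > 0, reporting 19 is strictly better here, so truthful reporting is not dominant.

No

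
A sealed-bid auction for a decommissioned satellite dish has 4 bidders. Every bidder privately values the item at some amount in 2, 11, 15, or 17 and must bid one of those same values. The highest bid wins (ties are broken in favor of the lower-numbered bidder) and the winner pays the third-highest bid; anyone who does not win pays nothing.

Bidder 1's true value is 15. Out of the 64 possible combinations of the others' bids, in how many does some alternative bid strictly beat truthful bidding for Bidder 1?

12

Others bid (2, 2, 17): truth gives 0; bid 17 gives 13 > 0. Violating.
Others bid (2, 11, 17): truth gives 0; bid 17 gives 4 > 0. Violating.
Others bid (2, 17, 2): truth gives 0; bid 17 gives 13 > 0. Violating.
Others bid (2, 17, 11): truth gives 0; bid 17 gives 4 > 0. Violating.
Others bid (2, 2, 2): truth gives 13; no alternative beats it.
Others bid (2, 2, 11): truth gives 13; no alternative beats it.
(Checking all 64 profiles: 12 have a profitable deviation, 52 do not.)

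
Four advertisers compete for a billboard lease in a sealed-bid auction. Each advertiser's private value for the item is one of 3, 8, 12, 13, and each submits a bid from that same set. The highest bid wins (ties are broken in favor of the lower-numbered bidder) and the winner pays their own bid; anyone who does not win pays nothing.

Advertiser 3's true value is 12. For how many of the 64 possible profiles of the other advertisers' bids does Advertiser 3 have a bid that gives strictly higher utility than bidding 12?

Others bid (3, 3, 3): truth gives 0; bid 8 gives 4 > 0. Violating.
Others bid (3, 3, 8): truth gives 0; bid 8 gives 4 > 0. Violating.
Others bid (3, 3, 12): truth gives 0; no alternative beats it.
Others bid (3, 3, 13): truth gives 0; no alternative beats it.
(Checking all 64 profiles: 2 have a profitable deviation, 62 do not.)

2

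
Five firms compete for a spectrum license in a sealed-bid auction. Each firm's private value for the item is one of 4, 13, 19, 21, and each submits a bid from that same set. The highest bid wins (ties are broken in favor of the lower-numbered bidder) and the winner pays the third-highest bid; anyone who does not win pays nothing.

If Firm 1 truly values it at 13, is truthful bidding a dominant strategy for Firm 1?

Consider the case where Firm 2 bids 4, Firm 3 bids 4, Firm 4 bids 4 and Firm 5 bids 19.
Truthful bid 13: loses, pays 0, utility 0.
Bid 19 instead: wins, pays 4, utility 13 - 4 = 9.
Since 9 > 0, bidding 19 is strictly better here, so truthful bidding is not dominant.

No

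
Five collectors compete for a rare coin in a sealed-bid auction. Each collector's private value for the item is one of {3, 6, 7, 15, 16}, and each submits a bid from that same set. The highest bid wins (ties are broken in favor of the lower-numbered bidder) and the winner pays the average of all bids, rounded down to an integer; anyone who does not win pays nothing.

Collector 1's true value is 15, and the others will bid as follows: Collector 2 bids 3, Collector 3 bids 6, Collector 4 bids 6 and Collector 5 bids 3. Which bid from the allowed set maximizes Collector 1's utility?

6

Bid 3: loses, pays 0, utility 0.
Bid 6: wins, pays 4, utility 15 - 4 = 11.
Bid 7: wins, pays 5, utility 15 - 5 = 10.
Bid 15: wins, pays 6, utility 15 - 6 = 9.
Bid 16: wins, pays 6, utility 15 - 6 = 9.
The best choice is 6 with utility 11.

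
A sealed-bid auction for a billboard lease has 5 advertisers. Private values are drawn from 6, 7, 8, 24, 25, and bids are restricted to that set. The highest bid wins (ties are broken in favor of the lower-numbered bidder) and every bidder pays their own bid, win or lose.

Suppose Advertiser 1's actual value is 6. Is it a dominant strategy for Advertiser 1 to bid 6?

No

Consider the case where Advertiser 2 bids 6, Advertiser 3 bids 6, Advertiser 4 bids 6 and Advertiser 5 bids 7.
Truthful bid 6: loses but pays 6, utility -6.
Bid 7 instead: wins, pays 7, utility 6 - 7 = -1.
Since -1 > -6, bidding 7 is strictly better here, so truthful bidding is not dominant.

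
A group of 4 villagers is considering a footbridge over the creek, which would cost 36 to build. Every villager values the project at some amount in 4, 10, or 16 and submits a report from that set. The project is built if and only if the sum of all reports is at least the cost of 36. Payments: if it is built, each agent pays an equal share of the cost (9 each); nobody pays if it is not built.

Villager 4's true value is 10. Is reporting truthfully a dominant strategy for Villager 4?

Consider the case where Villager 1 reports 4, Villager 2 reports 4 and Villager 3 reports 16.
Truthful report 10: project not built, utility 0.
Report 16 instead: project built, pays 9, utility 10 - 9 = 1.
Since 1 > 0, reporting 16 is strictly better here, so truthful reporting is not dominant.

No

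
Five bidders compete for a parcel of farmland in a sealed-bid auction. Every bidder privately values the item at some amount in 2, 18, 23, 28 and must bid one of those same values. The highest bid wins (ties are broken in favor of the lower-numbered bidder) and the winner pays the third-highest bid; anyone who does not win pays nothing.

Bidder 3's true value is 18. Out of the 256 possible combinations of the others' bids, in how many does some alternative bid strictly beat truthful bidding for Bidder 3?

8

Others bid (2, 2, 2, 23): truth gives 0; bid 23 gives 16 > 0. Violating.
Others bid (2, 2, 2, 28): truth gives 0; bid 28 gives 16 > 0. Violating.
Others bid (2, 2, 23, 2): truth gives 0; bid 23 gives 16 > 0. Violating.
Others bid (2, 2, 28, 2): truth gives 0; bid 28 gives 16 > 0. Violating.
Others bid (2, 2, 2, 2): truth gives 16; no alternative beats it.
Others bid (2, 2, 2, 18): truth gives 16; no alternative beats it.
(Checking all 256 profiles: 8 have a profitable deviation, 248 do not.)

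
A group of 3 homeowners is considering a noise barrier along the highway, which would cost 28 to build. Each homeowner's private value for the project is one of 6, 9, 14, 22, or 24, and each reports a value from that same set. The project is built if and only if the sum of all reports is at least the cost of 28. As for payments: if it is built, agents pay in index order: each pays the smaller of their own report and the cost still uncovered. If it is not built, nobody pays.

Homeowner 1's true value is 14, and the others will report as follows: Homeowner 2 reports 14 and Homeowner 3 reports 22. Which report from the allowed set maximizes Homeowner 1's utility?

Report 6: project built, pays 6, utility 14 - 6 = 8.
Report 9: project built, pays 9, utility 14 - 9 = 5.
Report 14: project built, pays 14, utility 14 - 14 = 0.
Report 22: project built, pays 22, utility 14 - 22 = -8.
Report 24: project built, pays 24, utility 14 - 24 = -10.
The best choice is 6 with utility 8.

6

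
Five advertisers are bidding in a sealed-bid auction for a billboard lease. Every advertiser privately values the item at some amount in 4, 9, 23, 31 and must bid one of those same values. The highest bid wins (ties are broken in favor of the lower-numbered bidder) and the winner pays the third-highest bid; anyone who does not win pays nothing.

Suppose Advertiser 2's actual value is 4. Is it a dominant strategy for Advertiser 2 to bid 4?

Check each profile of the others' bids and compare truth against every alternative bid.
Others bid (4, 4, 9, 9): truth gives 0, best alternative gives -5.
Others bid (4, 9, 4, 9): truth gives 0, best alternative gives -5.
Others bid (4, 9, 9, 4): truth gives 0, best alternative gives -5.
Others bid (4, 9, 9, 9): truth gives 0, best alternative gives -5.
Others bid (4, 4, 4, 4): truth gives 0, best alternative gives 0.
Others bid (4, 4, 4, 9): truth gives 0, best alternative gives 0.
(Remaining 250 profiles checked similarly; truth is weakly best in each.)
In every case the truthful bid is at least as good as any alternative, so it is a dominant strategy.

Yes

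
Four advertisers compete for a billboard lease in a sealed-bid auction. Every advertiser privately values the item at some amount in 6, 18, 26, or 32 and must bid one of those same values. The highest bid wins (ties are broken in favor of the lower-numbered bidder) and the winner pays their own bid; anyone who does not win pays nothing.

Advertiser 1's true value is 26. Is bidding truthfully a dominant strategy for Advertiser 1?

No

Consider the case where Advertiser 2 bids 6, Advertiser 3 bids 6 and Advertiser 4 bids 6.
Truthful bid 26: wins, pays 26, utility 26 - 26 = 0.
Bid 6 instead: wins, pays 6, utility 26 - 6 = 20.
Since 20 > 0, bidding 6 is strictly better here, so truthful bidding is not dominant.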